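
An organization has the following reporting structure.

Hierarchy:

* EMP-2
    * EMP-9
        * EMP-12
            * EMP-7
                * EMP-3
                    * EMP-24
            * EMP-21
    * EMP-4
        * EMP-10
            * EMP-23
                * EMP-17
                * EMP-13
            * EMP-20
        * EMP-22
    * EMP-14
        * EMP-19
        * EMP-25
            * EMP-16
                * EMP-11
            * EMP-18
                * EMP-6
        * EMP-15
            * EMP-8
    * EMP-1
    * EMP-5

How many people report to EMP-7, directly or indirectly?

2

EMP-7 directly manages EMP-3. Under EMP-3: EMP-24 (1). That's 2 in total.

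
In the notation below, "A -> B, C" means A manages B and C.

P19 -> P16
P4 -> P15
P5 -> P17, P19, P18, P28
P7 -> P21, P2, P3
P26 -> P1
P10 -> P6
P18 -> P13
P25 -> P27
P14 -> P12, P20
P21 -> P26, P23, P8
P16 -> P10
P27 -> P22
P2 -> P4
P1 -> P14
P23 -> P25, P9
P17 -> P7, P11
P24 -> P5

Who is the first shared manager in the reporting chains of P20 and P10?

P20's chain of managers is P14, P1, P26, P21, P7, P17, P5, P24. P10's chain of managers is P16, P19, P5, P24. The first manager that appears in both chains is P5.

P5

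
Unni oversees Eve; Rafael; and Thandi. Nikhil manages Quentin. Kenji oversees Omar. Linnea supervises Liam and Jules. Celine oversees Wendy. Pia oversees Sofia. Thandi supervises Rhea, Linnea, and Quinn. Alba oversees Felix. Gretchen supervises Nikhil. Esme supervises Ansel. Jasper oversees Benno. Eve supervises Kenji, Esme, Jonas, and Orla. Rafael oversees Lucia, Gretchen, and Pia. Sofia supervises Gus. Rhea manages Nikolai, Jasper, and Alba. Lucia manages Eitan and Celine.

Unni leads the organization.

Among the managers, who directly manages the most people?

Eve

Direct-report counts: Unni has 3; Thandi has 3; Linnea has 2; Rhea has 3; Alba has 1; Jasper has 1; Rafael has 3; Pia has 1; Sofia has 1; Gretchen has 1; Nikhil has 1; Lucia has 2; Celine has 1; Eve has 4; Esme has 1; Kenji has 1. The largest is 4, held by Eve.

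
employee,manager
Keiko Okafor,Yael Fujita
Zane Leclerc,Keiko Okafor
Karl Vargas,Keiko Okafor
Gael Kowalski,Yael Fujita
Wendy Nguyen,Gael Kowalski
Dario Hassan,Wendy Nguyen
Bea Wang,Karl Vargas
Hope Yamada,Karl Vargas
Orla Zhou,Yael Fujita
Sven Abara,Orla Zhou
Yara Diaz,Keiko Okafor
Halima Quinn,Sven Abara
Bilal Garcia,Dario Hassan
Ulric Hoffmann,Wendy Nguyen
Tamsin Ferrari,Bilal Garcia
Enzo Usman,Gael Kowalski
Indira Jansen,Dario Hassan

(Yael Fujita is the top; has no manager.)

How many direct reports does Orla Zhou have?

1

Orla Zhou directly manages Sven Abara. That is 1 direct report.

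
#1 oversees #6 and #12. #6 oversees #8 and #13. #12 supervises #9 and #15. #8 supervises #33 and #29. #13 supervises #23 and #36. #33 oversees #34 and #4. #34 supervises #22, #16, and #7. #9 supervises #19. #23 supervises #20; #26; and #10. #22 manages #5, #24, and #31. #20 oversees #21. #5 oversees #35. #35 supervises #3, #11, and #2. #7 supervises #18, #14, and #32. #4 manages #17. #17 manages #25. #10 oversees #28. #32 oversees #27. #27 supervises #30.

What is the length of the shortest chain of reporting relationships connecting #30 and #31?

6

#30 is 4 levels below #34, and #31 is 2 levels below #34 (their lowest common manager). The shortest path runs up from #30 to #34 and back down to #31: 4 + 2 = 6 links.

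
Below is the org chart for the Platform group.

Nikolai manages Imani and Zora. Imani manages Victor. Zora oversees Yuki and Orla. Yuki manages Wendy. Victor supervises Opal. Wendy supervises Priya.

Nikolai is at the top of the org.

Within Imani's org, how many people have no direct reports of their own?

The only person in Imani's organization with no one reporting to them is Opal. That is 1.

1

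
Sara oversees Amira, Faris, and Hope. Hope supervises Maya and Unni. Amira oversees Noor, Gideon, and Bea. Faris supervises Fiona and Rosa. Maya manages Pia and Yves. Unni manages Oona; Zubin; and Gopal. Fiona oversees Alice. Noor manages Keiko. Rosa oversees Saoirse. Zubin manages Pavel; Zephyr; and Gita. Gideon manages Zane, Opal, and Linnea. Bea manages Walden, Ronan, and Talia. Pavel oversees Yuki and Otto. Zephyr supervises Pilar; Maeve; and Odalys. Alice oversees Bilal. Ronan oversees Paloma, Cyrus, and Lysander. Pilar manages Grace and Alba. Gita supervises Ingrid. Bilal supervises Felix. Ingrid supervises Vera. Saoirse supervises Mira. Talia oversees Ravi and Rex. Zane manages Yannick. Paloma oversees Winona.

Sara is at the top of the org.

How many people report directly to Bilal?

Bilal directly manages Felix. That is 1 direct report.

1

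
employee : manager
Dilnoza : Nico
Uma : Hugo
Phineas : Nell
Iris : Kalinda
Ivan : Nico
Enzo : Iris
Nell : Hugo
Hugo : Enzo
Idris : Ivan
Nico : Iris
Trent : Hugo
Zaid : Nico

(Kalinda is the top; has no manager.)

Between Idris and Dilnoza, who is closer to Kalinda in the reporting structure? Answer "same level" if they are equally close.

Dilnoza

Idris is 4 levels below Kalinda; Dilnoza is 3. Dilnoza is higher.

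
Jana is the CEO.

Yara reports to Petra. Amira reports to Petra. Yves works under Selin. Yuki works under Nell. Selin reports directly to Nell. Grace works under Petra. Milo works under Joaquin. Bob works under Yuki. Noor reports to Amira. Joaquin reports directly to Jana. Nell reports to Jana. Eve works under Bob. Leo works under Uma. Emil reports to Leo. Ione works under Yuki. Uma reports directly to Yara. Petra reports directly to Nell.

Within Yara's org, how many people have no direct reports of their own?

The only person in Yara's organization with no one reporting to them is Emil. That is 1.

1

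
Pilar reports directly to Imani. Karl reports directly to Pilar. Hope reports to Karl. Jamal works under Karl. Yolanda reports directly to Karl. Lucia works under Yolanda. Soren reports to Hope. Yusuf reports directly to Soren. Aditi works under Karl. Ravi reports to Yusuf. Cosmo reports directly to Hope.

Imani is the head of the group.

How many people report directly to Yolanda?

Yolanda directly manages Lucia. That is 1 direct report.

1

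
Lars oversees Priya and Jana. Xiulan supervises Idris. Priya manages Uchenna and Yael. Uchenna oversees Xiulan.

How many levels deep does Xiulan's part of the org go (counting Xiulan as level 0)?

1

The longest chain under Xiulan runs Xiulan → Idris, which is 1 level below Xiulan.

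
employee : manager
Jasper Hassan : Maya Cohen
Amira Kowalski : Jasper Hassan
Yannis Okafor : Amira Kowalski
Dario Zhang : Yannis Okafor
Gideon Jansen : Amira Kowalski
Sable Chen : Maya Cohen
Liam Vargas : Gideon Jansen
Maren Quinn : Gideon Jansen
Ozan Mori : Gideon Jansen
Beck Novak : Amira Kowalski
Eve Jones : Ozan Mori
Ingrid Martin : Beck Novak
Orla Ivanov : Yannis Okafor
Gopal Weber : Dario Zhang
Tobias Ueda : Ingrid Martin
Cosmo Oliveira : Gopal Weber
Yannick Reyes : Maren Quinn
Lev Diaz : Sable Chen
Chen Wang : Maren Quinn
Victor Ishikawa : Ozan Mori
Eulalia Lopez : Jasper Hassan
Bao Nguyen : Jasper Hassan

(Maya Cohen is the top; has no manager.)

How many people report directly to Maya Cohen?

Maya Cohen directly manages Jasper Hassan, Sable Chen. That is 2 direct reports.

2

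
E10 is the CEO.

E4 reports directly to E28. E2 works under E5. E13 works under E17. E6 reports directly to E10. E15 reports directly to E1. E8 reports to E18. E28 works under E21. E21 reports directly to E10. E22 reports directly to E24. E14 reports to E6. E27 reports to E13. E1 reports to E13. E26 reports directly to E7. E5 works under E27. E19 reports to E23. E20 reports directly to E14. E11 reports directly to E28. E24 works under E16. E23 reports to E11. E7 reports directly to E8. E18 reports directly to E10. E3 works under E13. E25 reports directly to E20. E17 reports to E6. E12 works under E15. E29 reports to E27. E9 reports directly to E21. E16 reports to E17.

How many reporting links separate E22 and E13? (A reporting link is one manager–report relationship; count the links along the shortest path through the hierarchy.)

4

E22 is 3 levels below E17, and E13 is 1 level below E17 (their lowest common manager). The shortest path runs up from E22 to E17 and back down to E13: 3 + 1 = 4 links.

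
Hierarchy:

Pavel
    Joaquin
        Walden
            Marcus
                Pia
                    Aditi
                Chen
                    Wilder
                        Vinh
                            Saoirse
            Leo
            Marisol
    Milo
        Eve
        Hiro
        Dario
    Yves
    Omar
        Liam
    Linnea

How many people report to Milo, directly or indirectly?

3

Milo directly manages Eve, Hiro, Dario. Eve has no reports. Hiro has no reports. Dario has no reports. So Milo's organization is 3 direct reports plus everyone under them: 1 + 1 + 1 = 3.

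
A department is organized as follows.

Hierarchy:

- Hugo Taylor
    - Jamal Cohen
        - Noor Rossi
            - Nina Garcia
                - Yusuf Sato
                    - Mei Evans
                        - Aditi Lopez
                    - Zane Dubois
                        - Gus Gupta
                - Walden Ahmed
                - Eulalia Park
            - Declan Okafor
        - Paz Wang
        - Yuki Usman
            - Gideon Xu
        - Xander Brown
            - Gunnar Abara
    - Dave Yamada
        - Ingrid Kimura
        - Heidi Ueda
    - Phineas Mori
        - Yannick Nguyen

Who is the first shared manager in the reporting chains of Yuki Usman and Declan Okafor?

Jamal Cohen

Yuki Usman's chain of managers is Jamal Cohen, Hugo Taylor. Declan Okafor's chain of managers is Noor Rossi, Jamal Cohen, Hugo Taylor. The first manager that appears in both chains is Jamal Cohen.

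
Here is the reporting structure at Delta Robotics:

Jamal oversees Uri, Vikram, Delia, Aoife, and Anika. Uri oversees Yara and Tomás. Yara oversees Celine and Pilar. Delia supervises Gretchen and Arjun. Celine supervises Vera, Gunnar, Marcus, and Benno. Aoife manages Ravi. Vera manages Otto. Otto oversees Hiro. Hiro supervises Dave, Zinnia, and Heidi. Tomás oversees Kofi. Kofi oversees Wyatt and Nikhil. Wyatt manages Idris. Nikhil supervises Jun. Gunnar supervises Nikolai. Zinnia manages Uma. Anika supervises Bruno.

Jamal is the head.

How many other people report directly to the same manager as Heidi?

Heidi reports to Hiro. Hiro's other direct reports are Dave, Zinnia — 2 peers.

2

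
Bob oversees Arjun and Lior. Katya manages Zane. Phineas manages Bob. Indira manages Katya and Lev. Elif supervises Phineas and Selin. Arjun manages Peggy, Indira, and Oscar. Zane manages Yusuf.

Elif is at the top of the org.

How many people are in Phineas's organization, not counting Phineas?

Phineas directly manages Bob. Under Bob: Lior, Arjun, Peggy, Oscar, Indira, Lev, Katya, Zane, Yusuf (9). That's 10 in total.

10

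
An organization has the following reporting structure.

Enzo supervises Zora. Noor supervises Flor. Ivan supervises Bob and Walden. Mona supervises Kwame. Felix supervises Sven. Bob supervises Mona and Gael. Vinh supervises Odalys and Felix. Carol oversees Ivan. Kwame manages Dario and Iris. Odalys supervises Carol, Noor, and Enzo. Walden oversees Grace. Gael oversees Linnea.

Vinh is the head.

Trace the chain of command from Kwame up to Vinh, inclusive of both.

Kwame reports to Mona. Mona reports to Bob. Bob reports to Ivan. Ivan reports to Carol. Carol reports to Odalys. Odalys reports to Vinh. Vinh is at the top.

Kwame -> Mona -> Bob -> Ivan -> Carol -> Odalys -> Vinh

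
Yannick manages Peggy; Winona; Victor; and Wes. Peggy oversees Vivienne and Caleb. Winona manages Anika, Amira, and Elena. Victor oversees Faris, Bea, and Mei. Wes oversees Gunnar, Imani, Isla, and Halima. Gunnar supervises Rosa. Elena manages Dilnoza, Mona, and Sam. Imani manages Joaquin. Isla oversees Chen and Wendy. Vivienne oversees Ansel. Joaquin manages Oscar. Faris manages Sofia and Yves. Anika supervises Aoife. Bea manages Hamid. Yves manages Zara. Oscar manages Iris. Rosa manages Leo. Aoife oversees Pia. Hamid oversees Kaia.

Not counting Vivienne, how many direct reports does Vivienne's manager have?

Vivienne reports to Peggy. Peggy's other direct reports are Caleb — 1 peer.

1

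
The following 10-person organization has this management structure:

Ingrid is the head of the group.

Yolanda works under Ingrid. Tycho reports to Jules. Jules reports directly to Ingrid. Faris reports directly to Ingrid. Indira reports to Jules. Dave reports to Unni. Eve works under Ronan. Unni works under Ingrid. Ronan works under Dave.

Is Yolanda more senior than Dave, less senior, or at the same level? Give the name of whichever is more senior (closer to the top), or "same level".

Yolanda

Yolanda is 1 level below Ingrid; Dave is 2. Yolanda is higher.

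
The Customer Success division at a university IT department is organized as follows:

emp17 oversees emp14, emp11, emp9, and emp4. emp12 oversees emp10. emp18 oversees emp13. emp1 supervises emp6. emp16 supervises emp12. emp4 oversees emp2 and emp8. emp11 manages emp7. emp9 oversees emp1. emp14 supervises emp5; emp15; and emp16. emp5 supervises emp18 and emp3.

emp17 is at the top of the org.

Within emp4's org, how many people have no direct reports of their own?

2

The people in emp4's organization with no one reporting to them are emp2, emp8. That is 2.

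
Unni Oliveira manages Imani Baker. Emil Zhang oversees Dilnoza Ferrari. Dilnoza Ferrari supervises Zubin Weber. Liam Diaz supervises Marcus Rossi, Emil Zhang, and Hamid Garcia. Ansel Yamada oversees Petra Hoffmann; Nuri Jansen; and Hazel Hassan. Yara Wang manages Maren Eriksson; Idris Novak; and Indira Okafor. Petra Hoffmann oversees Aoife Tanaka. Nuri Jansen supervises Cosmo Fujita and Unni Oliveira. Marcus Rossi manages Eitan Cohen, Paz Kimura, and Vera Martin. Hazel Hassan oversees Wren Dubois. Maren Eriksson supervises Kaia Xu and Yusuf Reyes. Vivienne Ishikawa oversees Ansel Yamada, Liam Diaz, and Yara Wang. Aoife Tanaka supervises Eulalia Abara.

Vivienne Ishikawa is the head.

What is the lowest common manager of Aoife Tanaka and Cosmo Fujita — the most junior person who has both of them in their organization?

Aoife Tanaka's chain of managers is Petra Hoffmann, Ansel Yamada, Vivienne Ishikawa. Cosmo Fujita's chain of managers is Nuri Jansen, Ansel Yamada, Vivienne Ishikawa. The first manager that appears in both chains is Ansel Yamada.

Ansel Yamada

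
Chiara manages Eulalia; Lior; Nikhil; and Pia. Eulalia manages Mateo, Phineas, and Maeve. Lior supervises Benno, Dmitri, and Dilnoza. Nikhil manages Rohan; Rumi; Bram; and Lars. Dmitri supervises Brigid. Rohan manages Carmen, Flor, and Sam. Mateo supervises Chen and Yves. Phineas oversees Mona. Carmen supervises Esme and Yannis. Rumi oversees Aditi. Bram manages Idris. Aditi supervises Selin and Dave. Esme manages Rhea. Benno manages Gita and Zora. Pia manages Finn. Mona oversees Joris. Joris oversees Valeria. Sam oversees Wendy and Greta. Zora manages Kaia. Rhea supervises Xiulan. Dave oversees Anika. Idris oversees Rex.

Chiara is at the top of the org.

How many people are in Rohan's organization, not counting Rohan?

Rohan directly manages Carmen, Flor, Sam. Under Carmen: Yannis, Esme, Rhea, Xiulan (4). Flor has no reports. Under Sam: Greta, Wendy (2). So Rohan's organization is 3 direct reports plus everyone under them: 5 + 1 + 3 = 9.

9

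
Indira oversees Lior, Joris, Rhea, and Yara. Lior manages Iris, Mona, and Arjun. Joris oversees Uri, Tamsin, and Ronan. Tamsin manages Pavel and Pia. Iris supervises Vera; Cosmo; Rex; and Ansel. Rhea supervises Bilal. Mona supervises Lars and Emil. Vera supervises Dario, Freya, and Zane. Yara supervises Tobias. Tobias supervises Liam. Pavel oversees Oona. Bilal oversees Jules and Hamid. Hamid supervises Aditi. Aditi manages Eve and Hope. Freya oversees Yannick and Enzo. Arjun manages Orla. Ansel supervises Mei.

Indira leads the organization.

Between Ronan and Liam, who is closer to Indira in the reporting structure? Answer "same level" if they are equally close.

Ronan is 2 levels below Indira; Liam is 3. Ronan is higher.

Ronan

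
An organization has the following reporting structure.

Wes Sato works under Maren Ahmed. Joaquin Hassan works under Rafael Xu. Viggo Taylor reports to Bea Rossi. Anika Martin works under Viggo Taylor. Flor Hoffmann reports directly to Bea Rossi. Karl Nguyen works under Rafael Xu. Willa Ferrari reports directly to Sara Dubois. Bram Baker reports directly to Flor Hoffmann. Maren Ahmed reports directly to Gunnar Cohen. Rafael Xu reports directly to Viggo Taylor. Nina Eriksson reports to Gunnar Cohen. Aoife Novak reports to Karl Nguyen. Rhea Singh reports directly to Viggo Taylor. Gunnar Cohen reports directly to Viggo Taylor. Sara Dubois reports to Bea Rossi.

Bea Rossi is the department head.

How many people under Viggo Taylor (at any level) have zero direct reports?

6

The people in Viggo Taylor's organization with no one reporting to them are Anika Martin, Rhea Singh, Wes Sato, Nina Eriksson, Aoife Novak, Joaquin Hassan. That is 6.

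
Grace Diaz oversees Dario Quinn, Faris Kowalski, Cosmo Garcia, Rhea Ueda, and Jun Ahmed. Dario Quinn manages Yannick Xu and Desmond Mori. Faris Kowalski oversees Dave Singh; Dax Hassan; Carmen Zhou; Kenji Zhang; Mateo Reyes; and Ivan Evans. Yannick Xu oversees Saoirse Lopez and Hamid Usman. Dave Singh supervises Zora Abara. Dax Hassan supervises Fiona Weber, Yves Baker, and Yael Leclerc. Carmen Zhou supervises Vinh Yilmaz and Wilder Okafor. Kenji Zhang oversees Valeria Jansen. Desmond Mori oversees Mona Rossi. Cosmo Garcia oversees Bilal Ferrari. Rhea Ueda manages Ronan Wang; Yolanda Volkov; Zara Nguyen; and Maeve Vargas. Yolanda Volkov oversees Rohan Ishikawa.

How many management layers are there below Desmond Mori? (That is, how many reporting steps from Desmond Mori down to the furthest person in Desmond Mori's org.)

1

The longest chain under Desmond Mori runs Desmond Mori → Mona Rossi, which is 1 level below Desmond Mori.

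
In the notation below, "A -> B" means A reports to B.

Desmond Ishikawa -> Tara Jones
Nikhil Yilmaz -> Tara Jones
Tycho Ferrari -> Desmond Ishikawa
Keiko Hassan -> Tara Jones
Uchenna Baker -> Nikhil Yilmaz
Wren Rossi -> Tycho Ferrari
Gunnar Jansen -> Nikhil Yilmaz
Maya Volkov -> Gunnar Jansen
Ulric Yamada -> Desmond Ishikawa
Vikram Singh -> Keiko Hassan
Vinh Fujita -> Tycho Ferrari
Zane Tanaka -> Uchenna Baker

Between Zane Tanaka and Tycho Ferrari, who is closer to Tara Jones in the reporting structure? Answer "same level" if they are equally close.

Zane Tanaka is 3 levels below Tara Jones; Tycho Ferrari is 2. Tycho Ferrari is higher.

Tycho Ferrari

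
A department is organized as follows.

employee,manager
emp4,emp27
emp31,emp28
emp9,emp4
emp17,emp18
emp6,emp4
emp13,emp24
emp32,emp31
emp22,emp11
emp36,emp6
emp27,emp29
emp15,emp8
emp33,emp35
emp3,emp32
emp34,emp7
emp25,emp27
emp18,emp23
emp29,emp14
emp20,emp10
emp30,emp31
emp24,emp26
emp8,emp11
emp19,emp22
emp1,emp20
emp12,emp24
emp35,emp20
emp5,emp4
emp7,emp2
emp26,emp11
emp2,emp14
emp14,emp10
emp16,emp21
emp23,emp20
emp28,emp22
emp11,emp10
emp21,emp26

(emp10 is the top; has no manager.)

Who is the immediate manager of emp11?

emp10

emp11 reports directly to emp10.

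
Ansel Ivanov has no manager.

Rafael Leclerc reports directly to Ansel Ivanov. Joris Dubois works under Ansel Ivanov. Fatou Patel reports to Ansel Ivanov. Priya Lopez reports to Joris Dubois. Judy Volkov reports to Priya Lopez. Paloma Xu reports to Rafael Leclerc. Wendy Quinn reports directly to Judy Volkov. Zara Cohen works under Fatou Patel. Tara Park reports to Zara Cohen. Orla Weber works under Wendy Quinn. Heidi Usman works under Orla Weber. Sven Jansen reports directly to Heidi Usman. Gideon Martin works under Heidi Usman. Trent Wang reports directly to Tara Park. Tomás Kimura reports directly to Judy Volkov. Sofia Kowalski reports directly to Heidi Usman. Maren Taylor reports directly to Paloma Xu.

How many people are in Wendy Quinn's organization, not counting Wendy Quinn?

Wendy Quinn directly manages Orla Weber. Under Orla Weber: Heidi Usman, Sofia Kowalski, Gideon Martin, Sven Jansen (4). That's 5 in total.

5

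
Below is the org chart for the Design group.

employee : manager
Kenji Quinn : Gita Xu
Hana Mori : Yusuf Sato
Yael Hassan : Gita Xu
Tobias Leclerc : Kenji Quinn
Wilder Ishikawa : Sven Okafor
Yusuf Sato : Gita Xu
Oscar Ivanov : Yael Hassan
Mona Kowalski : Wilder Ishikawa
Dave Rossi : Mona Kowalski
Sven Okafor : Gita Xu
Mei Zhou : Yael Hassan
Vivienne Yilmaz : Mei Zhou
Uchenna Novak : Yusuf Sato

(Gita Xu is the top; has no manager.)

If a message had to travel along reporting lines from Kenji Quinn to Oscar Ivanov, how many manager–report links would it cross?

Kenji Quinn is 1 level below Gita Xu, and Oscar Ivanov is 2 levels below Gita Xu (their lowest common manager). The shortest path runs up from Kenji Quinn to Gita Xu and back down to Oscar Ivanov: 1 + 2 = 3 links.

3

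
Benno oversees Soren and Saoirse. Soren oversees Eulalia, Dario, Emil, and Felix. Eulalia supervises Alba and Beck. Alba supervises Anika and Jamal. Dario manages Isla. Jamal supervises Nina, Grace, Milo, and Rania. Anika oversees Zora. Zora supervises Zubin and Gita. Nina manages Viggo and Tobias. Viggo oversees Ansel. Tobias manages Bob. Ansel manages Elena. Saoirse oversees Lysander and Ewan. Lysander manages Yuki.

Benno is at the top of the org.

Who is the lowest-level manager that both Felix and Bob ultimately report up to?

Felix's chain of managers is Soren, Benno. Bob's chain of managers is Tobias, Nina, Jamal, Alba, Eulalia, Soren, Benno. The first manager that appears in both chains is Soren.

Soren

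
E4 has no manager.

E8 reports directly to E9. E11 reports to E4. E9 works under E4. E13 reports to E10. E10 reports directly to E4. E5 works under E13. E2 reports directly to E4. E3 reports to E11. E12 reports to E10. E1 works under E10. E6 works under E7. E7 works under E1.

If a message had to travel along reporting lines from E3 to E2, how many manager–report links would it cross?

E3 is 2 levels below E4, and E2 is 1 level below E4 (their lowest common manager). The shortest path runs up from E3 to E4 and back down to E2: 2 + 1 = 3 links.

3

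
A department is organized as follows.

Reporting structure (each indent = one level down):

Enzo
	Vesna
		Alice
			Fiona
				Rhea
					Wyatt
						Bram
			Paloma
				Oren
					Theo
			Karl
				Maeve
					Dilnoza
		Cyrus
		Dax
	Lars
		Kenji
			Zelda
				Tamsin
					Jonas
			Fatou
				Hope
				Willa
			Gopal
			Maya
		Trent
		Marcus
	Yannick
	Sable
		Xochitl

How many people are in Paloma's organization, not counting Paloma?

2

Paloma directly manages Oren. Under Oren: Theo (1). That's 2 in total.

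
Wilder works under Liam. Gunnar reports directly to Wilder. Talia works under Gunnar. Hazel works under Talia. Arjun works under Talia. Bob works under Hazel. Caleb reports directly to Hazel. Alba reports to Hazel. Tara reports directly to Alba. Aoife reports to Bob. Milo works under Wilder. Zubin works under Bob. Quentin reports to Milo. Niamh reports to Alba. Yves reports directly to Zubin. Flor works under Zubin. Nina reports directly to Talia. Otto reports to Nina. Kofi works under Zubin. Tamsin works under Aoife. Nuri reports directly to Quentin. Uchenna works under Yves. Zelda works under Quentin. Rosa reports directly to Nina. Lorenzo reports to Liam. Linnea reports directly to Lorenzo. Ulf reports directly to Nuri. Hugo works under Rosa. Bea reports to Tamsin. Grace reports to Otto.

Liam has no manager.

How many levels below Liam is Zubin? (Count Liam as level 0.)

6

Chain from Zubin up to Liam: Zubin → Bob → Hazel → Talia → Gunnar → Wilder → Liam. That is 6 steps up, so Zubin is 6 levels below Liam.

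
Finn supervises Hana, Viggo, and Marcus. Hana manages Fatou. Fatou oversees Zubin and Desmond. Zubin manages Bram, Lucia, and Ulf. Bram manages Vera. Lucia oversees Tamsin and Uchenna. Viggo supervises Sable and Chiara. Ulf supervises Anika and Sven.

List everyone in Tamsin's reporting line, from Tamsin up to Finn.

Tamsin -> Lucia -> Zubin -> Fatou -> Hana -> Finn

Tamsin reports to Lucia. Lucia reports to Zubin. Zubin reports to Fatou. Fatou reports to Hana. Hana reports to Finn. Finn is at the top.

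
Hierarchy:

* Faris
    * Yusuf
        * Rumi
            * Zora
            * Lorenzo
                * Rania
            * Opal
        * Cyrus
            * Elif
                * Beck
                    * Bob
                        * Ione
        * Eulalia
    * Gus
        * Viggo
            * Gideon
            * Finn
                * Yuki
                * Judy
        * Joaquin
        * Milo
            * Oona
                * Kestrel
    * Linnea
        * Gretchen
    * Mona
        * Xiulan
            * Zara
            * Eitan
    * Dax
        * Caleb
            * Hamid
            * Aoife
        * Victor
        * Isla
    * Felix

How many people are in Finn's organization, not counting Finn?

2

Finn directly manages Yuki, Judy. Yuki has no reports. Judy has no reports. So Finn's organization is 2 direct reports plus everyone under them: 1 + 1 = 2.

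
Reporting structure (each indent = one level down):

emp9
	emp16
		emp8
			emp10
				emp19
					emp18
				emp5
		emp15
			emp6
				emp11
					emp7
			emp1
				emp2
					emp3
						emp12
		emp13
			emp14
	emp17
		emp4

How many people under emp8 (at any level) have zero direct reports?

The people in emp8's organization with no one reporting to them are emp5, emp18. That is 2.

2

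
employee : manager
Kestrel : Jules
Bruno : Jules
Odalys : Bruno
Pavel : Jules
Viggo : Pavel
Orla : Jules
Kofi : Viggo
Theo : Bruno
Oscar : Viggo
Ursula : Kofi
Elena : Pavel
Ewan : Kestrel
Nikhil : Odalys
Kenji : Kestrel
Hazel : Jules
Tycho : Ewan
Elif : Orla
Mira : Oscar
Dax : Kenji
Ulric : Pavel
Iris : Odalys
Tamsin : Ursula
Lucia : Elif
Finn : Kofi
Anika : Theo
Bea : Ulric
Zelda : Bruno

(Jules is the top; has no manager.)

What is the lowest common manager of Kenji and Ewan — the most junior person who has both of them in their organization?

Kestrel

Kenji's chain of managers is Kestrel, Jules. Ewan's chain of managers is Kestrel, Jules. The first manager that appears in both chains is Kestrel.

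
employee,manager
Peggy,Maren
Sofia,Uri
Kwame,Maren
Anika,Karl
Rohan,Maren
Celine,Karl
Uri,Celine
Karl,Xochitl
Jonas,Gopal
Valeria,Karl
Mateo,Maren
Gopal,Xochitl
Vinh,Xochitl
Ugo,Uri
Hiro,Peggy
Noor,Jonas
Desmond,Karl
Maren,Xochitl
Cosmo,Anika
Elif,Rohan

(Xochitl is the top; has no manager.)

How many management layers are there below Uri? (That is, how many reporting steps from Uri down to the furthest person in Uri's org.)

The longest chain under Uri runs Uri → Sofia, which is 1 level below Uri.

1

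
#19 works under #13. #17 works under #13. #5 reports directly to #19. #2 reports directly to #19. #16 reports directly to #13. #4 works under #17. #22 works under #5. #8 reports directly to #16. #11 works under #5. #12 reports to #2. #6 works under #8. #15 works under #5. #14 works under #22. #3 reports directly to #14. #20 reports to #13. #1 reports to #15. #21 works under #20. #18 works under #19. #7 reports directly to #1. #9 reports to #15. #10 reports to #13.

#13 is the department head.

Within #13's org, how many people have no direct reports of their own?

The people in #13's organization with no one reporting to them are #10, #21, #6, #4, #18, #12, #9, #7, #11, #3. That is 10.

10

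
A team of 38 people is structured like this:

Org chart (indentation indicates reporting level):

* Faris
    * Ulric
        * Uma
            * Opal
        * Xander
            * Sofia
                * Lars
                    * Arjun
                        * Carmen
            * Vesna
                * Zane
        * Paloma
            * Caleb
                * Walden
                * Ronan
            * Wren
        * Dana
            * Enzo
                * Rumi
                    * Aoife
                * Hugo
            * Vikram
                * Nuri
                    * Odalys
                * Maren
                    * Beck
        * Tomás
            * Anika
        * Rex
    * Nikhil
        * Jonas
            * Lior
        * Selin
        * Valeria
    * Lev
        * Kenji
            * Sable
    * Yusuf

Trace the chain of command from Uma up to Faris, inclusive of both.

Uma reports to Ulric. Ulric reports to Faris. Faris is at the top.

Uma -> Ulric -> Faris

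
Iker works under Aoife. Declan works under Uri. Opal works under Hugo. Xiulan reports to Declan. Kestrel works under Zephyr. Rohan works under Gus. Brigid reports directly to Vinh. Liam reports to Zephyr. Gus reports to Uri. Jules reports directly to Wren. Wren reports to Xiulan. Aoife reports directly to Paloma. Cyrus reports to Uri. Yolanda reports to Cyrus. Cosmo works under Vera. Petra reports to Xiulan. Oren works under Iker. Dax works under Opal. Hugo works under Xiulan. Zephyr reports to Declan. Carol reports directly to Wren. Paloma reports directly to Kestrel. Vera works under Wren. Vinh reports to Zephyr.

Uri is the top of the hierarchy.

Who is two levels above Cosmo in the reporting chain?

Cosmo reports to Vera, and Vera reports to Wren. So Cosmo's skip-level manager is Wren.

Wren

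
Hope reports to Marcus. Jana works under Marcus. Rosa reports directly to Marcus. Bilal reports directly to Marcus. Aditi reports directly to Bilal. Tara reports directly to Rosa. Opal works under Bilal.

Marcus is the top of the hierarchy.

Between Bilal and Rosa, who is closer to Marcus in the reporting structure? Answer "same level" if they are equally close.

Both Bilal and Rosa are 1 level below Marcus.

same level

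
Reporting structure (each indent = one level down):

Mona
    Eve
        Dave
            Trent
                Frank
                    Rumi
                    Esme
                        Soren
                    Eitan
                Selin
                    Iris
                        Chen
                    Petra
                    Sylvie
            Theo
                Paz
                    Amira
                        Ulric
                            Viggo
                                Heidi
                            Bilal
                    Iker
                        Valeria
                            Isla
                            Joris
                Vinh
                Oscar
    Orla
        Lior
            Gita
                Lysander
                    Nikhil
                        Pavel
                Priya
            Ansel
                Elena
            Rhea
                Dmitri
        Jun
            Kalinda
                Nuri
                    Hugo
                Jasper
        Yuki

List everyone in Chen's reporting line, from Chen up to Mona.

Chen reports to Iris. Iris reports to Selin. Selin reports to Trent. Trent reports to Dave. Dave reports to Eve. Eve reports to Mona. Mona is at the top.

Chen -> Iris -> Selin -> Trent -> Dave -> Eve -> Mona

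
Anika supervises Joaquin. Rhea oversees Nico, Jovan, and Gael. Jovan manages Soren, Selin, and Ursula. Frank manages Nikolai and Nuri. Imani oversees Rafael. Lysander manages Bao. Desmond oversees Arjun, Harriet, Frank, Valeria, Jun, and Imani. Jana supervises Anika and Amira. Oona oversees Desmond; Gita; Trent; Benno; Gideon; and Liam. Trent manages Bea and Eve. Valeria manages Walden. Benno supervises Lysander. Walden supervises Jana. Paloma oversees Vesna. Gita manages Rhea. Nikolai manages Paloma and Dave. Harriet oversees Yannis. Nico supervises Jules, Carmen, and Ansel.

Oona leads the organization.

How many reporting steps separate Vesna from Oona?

Chain from Vesna up to Oona: Vesna → Paloma → Nikolai → Frank → Desmond → Oona. That is 5 steps up, so Vesna is 5 levels below Oona.

5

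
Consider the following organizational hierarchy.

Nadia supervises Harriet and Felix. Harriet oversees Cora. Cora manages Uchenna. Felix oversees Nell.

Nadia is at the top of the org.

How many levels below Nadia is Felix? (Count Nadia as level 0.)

Chain from Felix up to Nadia: Felix → Nadia. That is 1 step up, so Felix is 1 level below Nadia.

1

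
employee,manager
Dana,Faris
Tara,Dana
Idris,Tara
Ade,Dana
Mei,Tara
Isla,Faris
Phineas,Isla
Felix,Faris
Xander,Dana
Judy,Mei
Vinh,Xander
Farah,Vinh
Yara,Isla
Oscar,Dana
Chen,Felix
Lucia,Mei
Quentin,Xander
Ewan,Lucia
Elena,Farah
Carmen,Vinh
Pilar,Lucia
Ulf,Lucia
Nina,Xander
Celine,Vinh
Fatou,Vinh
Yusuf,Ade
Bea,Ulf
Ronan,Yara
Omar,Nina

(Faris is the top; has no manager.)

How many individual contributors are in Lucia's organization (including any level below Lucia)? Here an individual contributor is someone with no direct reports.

3

The people in Lucia's organization with no one reporting to them are Bea, Pilar, Ewan. That is 3.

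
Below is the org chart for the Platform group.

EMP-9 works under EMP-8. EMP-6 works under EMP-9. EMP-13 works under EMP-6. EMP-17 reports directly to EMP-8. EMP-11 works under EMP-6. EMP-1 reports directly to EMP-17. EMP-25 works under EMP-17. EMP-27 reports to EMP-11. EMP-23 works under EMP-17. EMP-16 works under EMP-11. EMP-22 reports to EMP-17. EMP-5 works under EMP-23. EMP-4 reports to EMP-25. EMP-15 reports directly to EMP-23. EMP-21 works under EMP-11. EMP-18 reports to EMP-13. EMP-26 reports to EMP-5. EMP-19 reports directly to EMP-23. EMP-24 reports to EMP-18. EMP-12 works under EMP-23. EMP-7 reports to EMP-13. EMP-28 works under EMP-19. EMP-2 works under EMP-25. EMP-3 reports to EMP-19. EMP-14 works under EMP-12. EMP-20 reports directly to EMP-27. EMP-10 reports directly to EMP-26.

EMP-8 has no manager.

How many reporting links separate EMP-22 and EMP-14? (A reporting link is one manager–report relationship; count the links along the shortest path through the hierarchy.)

EMP-22 is 1 level below EMP-17, and EMP-14 is 3 levels below EMP-17 (their lowest common manager). The shortest path runs up from EMP-22 to EMP-17 and back down to EMP-14: 1 + 3 = 4 links.

4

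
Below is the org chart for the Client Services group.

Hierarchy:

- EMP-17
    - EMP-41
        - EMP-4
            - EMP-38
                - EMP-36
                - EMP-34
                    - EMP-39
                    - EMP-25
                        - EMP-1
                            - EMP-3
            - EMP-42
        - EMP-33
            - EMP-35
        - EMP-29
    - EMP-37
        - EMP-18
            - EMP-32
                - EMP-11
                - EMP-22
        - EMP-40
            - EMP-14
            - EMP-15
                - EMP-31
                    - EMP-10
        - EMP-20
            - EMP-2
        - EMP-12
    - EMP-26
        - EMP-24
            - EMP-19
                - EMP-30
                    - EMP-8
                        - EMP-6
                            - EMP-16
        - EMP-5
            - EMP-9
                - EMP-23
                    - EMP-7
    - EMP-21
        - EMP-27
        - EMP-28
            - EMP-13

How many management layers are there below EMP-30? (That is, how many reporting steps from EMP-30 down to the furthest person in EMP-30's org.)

The longest chain under EMP-30 runs EMP-30 → EMP-8 → EMP-6 → EMP-16, which is 3 levels below EMP-30.

3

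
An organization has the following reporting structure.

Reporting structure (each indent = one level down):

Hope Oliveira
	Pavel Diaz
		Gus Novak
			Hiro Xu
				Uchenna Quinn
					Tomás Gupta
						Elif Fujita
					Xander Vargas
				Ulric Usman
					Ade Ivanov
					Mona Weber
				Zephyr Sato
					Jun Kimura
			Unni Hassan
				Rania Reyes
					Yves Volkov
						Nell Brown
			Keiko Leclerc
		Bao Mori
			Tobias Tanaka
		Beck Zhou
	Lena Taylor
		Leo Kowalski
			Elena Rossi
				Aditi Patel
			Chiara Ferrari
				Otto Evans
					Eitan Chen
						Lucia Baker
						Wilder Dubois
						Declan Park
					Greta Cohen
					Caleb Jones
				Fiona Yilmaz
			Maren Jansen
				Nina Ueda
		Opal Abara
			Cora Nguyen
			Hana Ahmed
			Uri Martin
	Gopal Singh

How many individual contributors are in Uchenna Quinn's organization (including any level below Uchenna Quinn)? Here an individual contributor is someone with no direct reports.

The people in Uchenna Quinn's organization with no one reporting to them are Xander Vargas, Elif Fujita. That is 2.

2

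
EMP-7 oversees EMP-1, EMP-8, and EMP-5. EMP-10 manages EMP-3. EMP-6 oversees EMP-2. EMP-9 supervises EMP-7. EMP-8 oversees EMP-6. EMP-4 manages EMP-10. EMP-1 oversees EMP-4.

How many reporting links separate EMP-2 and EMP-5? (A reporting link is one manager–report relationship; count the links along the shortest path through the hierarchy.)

EMP-2 is 3 levels below EMP-7, and EMP-5 is 1 level below EMP-7 (their lowest common manager). The shortest path runs up from EMP-2 to EMP-7 and back down to EMP-5: 3 + 1 = 4 links.

4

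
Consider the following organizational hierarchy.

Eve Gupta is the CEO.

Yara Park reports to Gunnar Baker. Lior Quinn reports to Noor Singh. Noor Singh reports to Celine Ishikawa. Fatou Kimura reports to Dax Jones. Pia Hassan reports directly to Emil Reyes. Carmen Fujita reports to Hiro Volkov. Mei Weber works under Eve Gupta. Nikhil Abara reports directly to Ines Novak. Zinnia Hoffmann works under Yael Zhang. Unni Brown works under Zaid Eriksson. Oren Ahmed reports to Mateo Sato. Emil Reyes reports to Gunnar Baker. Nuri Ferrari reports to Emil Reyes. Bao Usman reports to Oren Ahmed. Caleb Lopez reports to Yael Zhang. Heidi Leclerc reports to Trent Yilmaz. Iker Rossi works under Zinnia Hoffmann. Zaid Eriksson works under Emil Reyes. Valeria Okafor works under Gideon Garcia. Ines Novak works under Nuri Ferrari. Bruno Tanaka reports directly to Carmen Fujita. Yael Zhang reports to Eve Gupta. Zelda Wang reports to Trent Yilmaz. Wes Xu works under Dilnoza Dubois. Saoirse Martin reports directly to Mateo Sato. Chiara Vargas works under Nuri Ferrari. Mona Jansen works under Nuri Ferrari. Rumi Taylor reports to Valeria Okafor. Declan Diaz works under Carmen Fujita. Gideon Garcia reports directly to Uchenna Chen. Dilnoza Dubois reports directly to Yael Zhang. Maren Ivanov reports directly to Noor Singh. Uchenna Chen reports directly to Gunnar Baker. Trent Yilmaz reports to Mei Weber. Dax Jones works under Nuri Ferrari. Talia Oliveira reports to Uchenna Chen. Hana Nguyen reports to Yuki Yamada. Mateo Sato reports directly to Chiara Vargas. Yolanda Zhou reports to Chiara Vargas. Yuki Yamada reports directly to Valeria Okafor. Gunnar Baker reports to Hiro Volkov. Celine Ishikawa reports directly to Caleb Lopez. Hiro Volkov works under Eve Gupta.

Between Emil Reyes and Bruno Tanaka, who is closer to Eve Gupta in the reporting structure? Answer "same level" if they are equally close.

same level

Both Emil Reyes and Bruno Tanaka are 3 levels below Eve Gupta.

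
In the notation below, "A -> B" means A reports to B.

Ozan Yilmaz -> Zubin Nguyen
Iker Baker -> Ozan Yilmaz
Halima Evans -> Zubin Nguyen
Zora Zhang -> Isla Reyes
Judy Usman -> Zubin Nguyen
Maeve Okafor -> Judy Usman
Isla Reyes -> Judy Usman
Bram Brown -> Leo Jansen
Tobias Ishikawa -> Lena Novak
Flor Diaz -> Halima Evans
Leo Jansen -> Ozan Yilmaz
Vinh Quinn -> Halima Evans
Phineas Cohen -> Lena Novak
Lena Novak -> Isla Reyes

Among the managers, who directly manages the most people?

Direct-report counts: Zubin Nguyen has 3; Judy Usman has 2; Isla Reyes has 2; Lena Novak has 2; Ozan Yilmaz has 2; Leo Jansen has 1; Halima Evans has 2. The largest is 3, held by Zubin Nguyen.

Zubin Nguyen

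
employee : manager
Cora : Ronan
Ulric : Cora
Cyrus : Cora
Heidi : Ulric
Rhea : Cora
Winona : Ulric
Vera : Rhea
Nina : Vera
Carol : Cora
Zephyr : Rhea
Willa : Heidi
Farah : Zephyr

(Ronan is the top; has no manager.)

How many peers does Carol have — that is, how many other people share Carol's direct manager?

Carol reports to Cora. Cora's other direct reports are Ulric, Cyrus, Rhea — 3 peers.

3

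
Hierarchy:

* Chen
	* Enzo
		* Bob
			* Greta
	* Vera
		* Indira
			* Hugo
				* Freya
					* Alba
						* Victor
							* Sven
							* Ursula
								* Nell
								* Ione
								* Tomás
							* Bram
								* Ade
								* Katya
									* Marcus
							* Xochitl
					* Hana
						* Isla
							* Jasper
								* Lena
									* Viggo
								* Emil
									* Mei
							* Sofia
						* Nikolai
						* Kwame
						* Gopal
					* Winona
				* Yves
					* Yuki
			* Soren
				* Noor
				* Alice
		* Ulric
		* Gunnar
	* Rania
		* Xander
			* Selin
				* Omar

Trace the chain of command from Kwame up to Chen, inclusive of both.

Kwame -> Hana -> Freya -> Hugo -> Indira -> Vera -> Chen

Kwame reports to Hana. Hana reports to Freya. Freya reports to Hugo. Hugo reports to Indira. Indira reports to Vera. Vera reports to Chen. Chen is at the top.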